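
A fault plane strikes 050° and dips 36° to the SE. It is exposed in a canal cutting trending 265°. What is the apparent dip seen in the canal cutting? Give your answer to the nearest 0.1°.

Angle between strike (050°) and section (265°): β = 35°.
tan(apparent dip) = tan 36° · sin 35° = 0.4167
apparent dip = arctan 0.4167 = 22.62°

22.6°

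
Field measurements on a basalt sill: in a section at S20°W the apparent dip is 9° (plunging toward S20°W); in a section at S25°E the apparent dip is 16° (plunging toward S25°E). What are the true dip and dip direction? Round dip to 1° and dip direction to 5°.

true dip 16°, dip direction 145°

Represent each trace as a vector plunging at its apparent dip toward its trend (east-north-up frame): v₁ = (-0.338, -0.928, -0.156), v₂ = (0.406, -0.871, -0.276).
The plane normal is n = v₁ × v₂ ∝ (0.120, -0.157, 0.671).
True dip = arccos(n_z / |n|) = arccos(0.9595) = 16.4°.
Dip direction = atan2(0.120, -0.157) = 143° (azimuth of n's horizontal projection).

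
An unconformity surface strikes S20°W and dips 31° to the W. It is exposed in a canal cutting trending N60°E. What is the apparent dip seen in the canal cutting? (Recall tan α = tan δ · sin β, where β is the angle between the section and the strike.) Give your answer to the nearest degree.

21°

Angle between strike (S20°W) and section (N60°E): β = 40°.
tan α = tan 31° × sin 40° = 0.6009 × 0.6428 = 0.3862
α = arctan(0.3862) = 21.12°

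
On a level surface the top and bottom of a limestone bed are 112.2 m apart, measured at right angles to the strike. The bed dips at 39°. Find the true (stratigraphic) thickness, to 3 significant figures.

70.6 m

True thickness t = w · sin(dip) = 112.2 × sin 39°
t = 112.2 × 0.6293 = 70.610 m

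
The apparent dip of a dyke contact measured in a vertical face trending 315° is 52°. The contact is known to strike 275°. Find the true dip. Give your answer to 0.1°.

β = acute angle between strike 275° and section 315° = 40°.
tan δ = tan α / sin β = tan 52° / sin 40° = 1.2799 / 0.6428 = 1.9912
true dip = arctan 1.9912 = 63.33°

63.3°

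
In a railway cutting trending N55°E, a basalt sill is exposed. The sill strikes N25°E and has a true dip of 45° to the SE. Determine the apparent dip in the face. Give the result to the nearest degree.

The strike is N25°E and the section trends N55°E; the acute angle between them is β = 30°.
tan(apparent dip) = tan 45° · sin 30° = 0.5000
apparent dip = arctan 0.5000 = 26.57°

27°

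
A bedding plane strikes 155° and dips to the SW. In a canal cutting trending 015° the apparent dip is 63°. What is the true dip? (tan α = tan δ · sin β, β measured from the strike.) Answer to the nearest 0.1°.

The section is 40° from the strike.
tan(true dip) = tan 63° / sin 40° = 3.0533
δ = arctan(3.0533) = 71.87°

71.9°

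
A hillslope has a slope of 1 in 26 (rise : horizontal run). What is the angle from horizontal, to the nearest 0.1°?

2.2°

tan θ = 1/26 = 0.0385
θ = arctan(0.0385) = 2.20°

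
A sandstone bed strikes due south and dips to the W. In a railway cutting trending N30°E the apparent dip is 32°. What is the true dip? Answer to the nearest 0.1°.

β = acute angle between strike due south and section N30°E = 30°.
tan(true dip) = tan 32° / sin 30° = 1.2497
δ = arctan(1.2497) = 51.33°

51.3°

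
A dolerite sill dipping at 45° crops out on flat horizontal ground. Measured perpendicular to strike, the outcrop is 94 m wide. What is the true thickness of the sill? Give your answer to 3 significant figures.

66.5 m

True thickness t = w · sin(dip) = 94 × sin 45°
t = 94 × 0.7071 = 66.468 m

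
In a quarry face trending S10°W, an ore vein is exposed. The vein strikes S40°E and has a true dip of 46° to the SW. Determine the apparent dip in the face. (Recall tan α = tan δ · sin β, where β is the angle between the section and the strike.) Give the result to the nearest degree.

38°

The strike is S40°E and the section trends S10°W; the acute angle between them is β = 50°.
tan α = tan 46° × sin 50° = 1.0355 × 0.7660 = 0.7933
apparent dip = arctan 0.7933 = 38.42°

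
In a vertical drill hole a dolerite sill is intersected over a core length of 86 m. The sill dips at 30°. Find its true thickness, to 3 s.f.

74.5 m

True thickness t = h · cos(dip) = 86 × cos 30°
t = 86 × 0.8660 = 74.478 m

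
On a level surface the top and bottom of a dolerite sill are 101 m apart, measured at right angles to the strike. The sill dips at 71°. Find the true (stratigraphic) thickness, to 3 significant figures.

95.5 m

True thickness t = w · sin(dip) = 101 × sin 71°
t = 101 × 0.9455 = 95.497 m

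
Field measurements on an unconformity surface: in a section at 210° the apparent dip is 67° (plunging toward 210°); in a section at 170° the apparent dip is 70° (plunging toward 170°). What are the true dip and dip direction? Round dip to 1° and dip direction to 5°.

true dip 70°, dip direction 180°

Each apparent-dip line lies in the plane. As unit vectors (x east, y north, z up), v₁ plunges 67°→210° and v₂ plunges 70°→170°.
Cross product v₁ × v₂ gives the pole to the plane: n ∝ (0.008, -0.238, 0.086).
True dip = arccos(n_z / |n|) = arccos(0.3390) = 70.2°.
The horizontal component of n points toward azimuth atan2(n_x, n_y) = 178°, the dip direction.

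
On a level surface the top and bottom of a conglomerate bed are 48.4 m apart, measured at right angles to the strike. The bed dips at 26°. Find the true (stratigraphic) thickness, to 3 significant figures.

True thickness t = w · sin(dip) = 48.4 × sin 26°
t = 48.4 × 0.4384 = 21.217 m

21.2 m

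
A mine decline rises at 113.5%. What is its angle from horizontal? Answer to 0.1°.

tan θ = 113.5/100 = 1.1350
θ = arctan(1.1350) = 48.62°

48.6°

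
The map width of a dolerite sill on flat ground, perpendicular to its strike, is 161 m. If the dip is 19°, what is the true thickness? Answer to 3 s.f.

True thickness t = w · sin(dip) = 161 × sin 19°
t = 161 × 0.3256 = 52.416 m

52.4 m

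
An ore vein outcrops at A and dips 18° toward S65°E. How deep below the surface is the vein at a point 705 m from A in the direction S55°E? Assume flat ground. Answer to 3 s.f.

226 m

The hole lies 10° from the dip direction, so the down-dip offset is 705 × cos 10° = 694.29 m.
Depth = down-dip offset × tan(dip) = 694.29 × tan 18° = 694.29 × 0.3249
Depth = 225.59 m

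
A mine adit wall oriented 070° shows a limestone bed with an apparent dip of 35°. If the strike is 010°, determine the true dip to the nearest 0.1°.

β = acute angle between strike 010° and section 070° = 60°.
tan(true dip) = tan 35° / sin 60° = 0.8085
δ = arctan(0.8085) = 38.96°

39.0°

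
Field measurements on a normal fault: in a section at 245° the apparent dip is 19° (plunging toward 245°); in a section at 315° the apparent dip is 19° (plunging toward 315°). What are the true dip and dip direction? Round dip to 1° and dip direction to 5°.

true dip 23°, dip direction 280°

Represent each trace as a vector plunging at its apparent dip toward its trend (east-north-up frame): v₁ = (-0.857, -0.400, -0.326), v₂ = (-0.669, 0.669, -0.326).
n = v₁ × v₂ = (-0.348, 0.061, 0.840) (taken with n_z > 0).
True dip = arccos(n_z / |n|) = arccos(0.9219) = 22.8°.
The horizontal component of n points toward azimuth atan2(n_x, n_y) = 280°, the dip direction.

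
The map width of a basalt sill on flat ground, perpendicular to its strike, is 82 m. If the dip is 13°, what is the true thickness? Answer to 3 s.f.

18.4 m

True thickness t = w · sin(dip) = 82 × sin 13°
t = 82 × 0.2250 = 18.446 m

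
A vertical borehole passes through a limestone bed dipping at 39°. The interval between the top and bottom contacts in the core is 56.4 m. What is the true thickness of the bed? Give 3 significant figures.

True thickness t = h · cos(dip) = 56.4 × cos 39°
t = 56.4 × 0.7771 = 43.831 m

43.8 m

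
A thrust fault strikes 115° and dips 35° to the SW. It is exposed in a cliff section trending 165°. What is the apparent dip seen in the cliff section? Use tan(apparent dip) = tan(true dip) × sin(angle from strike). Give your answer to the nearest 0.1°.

Angle between strike (115°) and section (165°): β = 50°.
tan α = tan 35° × sin 50° = 0.7002 × 0.7660 = 0.5364
α = arctan(0.5364) = 28.21°

28.2°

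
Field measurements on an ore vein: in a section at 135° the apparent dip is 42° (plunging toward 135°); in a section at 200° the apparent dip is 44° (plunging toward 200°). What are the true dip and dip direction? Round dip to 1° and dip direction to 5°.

true dip 48°, dip direction 170°

Each apparent-dip line lies in the plane. As unit vectors (x east, y north, z up), v₁ plunges 42°→135° and v₂ plunges 44°→200°.
The plane normal is n = v₁ × v₂ ∝ (0.087, -0.530, 0.484).
Dip δ = arctan(|n_h|/n_z) = arctan(0.537/0.484) = 47.9°.
Dip direction = atan2(0.087, -0.530) = 171° (azimuth of n's horizontal projection).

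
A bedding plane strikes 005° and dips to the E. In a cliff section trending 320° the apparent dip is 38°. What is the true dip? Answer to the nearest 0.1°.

The section is 45° from the strike.
tan(true dip) = tan 38° / sin 45° = 1.1049
true dip = arctan 1.1049 = 47.85°

47.9°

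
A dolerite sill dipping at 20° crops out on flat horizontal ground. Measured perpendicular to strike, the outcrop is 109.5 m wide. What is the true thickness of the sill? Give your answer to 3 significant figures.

True thickness t = w · sin(dip) = 109.5 × sin 20°
t = 109.5 × 0.3420 = 37.451 m

37.5 m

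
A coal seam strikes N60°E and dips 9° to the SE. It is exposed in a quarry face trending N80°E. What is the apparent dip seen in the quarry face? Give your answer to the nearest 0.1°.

Angle between strike (N60°E) and section (N80°E): β = 20°.
tan α = tan 9° × sin 20° = 0.1584 × 0.3420 = 0.0542
α = arctan(0.0542) = 3.10°

3.1°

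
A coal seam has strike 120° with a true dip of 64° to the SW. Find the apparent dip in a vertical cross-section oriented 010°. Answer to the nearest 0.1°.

The strike is 120° and the section trends 010°; the acute angle between them is β = 70°.
tan(apparent dip) = tan 64° · sin 70° = 1.9267
α = arctan(1.9267) = 62.57°

62.6°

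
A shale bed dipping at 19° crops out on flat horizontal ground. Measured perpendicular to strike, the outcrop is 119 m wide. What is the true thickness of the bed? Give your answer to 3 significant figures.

38.7 m

True thickness t = w · sin(dip) = 119 × sin 19°
t = 119 × 0.3256 = 38.743 m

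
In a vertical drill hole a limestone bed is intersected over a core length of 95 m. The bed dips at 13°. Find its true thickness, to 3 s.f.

92.6 m

True thickness t = h · cos(dip) = 95 × cos 13°
t = 95 × 0.9744 = 92.565 m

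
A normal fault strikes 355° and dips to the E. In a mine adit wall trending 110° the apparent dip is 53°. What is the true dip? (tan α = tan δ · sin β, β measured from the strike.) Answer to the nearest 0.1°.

β = acute angle between strike 355° and section 110° = 65°.
tan δ = tan α / sin β = tan 53° / sin 65° = 1.3270 / 0.9063 = 1.4642
true dip = arctan 1.4642 = 55.67°

55.7°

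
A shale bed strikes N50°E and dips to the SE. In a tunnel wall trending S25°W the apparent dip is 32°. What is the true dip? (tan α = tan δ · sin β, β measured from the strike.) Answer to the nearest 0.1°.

55.9°

The section is 25° from the strike.
tan δ = tan α / sin β = tan 32° / sin 25° = 0.6249 / 0.4226 = 1.4786
true dip = arctan 1.4786 = 55.93°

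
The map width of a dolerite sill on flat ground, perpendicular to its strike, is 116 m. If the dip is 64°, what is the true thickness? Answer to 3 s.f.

True thickness t = w · sin(dip) = 116 × sin 64°
t = 116 × 0.8988 = 104.260 m

104 m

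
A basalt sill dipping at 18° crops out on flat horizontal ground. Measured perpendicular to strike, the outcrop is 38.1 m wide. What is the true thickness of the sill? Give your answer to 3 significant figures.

True thickness t = w · sin(dip) = 38.1 × sin 18°
t = 38.1 × 0.3090 = 11.774 m

11.8 m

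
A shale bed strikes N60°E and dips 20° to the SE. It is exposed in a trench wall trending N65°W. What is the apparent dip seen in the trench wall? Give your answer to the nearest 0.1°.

Angle between strike (N60°E) and section (N65°W): β = 55°.
tan α = tan 20° × sin 55° = 0.3640 × 0.8192 = 0.2981
α = arctan(0.2981) = 16.60°

16.6°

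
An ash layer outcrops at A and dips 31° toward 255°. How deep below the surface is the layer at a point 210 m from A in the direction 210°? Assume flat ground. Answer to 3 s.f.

89.2 m

The hole lies 45° from the dip direction, so the down-dip offset is 210 × cos 45° = 148.49 m.
Depth = down-dip offset × tan(dip) = 148.49 × tan 31° = 148.49 × 0.6009
Depth = 89.22 m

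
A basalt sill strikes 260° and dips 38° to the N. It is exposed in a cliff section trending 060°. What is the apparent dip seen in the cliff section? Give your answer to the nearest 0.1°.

15.0°

The strike is 260° and the section trends 060°; the acute angle between them is β = 20°.
tan α = tan 38° × sin 20° = 0.7813 × 0.3420 = 0.2672
apparent dip = arctan 0.2672 = 14.96°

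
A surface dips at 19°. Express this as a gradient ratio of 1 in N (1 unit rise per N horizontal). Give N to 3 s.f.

1 in 2.90

1 : N means tan θ = 1/N, so N = 1/tan 19° = 1/0.3443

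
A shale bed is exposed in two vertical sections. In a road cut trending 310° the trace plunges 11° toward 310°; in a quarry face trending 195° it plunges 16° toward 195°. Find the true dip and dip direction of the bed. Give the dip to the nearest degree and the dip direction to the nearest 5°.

true dip 24°, dip direction 245°

Represent each trace as a vector plunging at its apparent dip toward its trend (east-north-up frame): v₁ = (-0.752, 0.631, -0.191), v₂ = (-0.249, -0.929, -0.276).
The plane normal is n = v₁ × v₂ ∝ (-0.351, -0.160, 0.855).
True dip = arccos(n_z / |n|) = arccos(0.9116) = 24.3°.
The horizontal component of n points toward azimuth atan2(n_x, n_y) = 246°, the dip direction.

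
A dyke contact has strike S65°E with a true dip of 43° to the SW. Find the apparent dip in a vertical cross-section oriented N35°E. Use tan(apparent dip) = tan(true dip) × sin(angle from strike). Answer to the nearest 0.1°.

42.6°

The strike is S65°E and the section trends N35°E; the acute angle between them is β = 80°.
tan(apparent dip) = tan 43° · sin 80° = 0.9183
apparent dip = arctan 0.9183 = 42.56°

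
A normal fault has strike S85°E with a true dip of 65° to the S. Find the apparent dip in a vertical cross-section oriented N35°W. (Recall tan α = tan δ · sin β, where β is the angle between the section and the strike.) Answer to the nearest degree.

The strike is S85°E and the section trends N35°W; the acute angle between them is β = 50°.
tan α = tan 65° × sin 50° = 2.1445 × 0.7660 = 1.6428
α = arctan(1.6428) = 58.67°

59°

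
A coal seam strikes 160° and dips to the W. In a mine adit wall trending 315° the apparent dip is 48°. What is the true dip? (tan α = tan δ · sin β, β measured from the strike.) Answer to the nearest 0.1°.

69.2°

The section is 25° from the strike.
tan(true dip) = tan 48° / sin 25° = 2.6279
true dip = arctan 2.6279 = 69.17°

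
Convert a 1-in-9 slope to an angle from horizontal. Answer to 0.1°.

tan θ = 1/9 = 0.1111
θ = arctan(0.1111) = 6.34°

6.3°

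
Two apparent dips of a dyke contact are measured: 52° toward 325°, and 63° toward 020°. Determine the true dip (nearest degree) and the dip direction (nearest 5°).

true dip 63°, dip direction 015°

Represent each trace as a vector plunging at its apparent dip toward its trend (east-north-up frame): v₁ = (-0.353, 0.504, -0.788), v₂ = (0.155, 0.427, -0.891).
The plane normal is n = v₁ × v₂ ∝ (0.113, 0.437, 0.229).
Dip δ = arctan(|n_h|/n_z) = arctan(0.451/0.229) = 63.1°.
Dip direction = atan2(0.113, 0.437) = 15° (azimuth of n's horizontal projection).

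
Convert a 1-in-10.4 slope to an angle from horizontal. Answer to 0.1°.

tan θ = 1/10.4 = 0.0962
θ = arctan(0.0962) = 5.49°

5.5°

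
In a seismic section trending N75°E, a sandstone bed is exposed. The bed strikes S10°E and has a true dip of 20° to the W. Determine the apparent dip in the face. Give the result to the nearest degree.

Angle between strike (S10°E) and section (N75°E): β = 85°.
tan α = tan 20° × sin 85° = 0.3640 × 0.9962 = 0.3626
α = arctan(0.3626) = 19.93°

20°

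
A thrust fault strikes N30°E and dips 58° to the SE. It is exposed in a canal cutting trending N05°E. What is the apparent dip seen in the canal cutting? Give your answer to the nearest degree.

The section lies 25° from the strike.
tan(apparent dip) = tan 58° · sin 25° = 0.6763
α = arctan(0.6763) = 34.07°

34°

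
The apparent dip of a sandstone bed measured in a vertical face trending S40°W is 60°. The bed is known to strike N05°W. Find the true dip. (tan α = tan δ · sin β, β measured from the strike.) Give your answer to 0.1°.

67.8°

The section is 45° from the strike.
tan(true dip) = tan 60° / sin 45° = 2.4495
true dip = arctan 2.4495 = 67.79°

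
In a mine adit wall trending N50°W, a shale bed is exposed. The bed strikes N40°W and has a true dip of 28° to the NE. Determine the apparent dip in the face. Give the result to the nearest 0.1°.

5.3°

The section lies 10° from the strike.
tan(apparent dip) = tan 28° · sin 10° = 0.0923
apparent dip = arctan 0.0923 = 5.28°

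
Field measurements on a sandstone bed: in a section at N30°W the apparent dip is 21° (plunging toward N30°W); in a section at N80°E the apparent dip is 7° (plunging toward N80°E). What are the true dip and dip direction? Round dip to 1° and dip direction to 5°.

Each apparent-dip line lies in the plane. As unit vectors (x east, y north, z up), v₁ plunges 21°→N30°W and v₂ plunges 7°→N80°E.
n = v₁ × v₂ = (0.037, 0.407, 0.871) (taken with n_z > 0).
Dip δ = arctan(|n_h|/n_z) = arctan(0.409/0.871) = 25.2°.
The horizontal component of n points toward azimuth atan2(n_x, n_y) = 5°, the dip direction.

true dip 25°, dip direction 005°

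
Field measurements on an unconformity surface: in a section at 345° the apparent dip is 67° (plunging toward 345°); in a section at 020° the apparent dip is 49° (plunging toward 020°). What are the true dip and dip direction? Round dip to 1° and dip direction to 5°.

The two traces are lines in the plane: v₁ = (sin 345°·cos 67°, cos 345°·cos 67°, −sin 67°), v₂ = (sin 20°·cos 49°, cos 20°·cos 49°, −sin 49°).
The plane normal is n = v₁ × v₂ ∝ (-0.283, 0.283, 0.147).
Dip δ = arctan(|n_h|/n_z) = arctan(0.400/0.147) = 69.8°.
The horizontal component of n points toward azimuth atan2(n_x, n_y) = 315°, the dip direction.

true dip 70°, dip direction 315°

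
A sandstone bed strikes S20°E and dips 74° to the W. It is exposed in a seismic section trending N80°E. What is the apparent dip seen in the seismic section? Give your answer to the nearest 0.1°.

73.8°

The section lies 80° from the strike.
tan(apparent dip) = tan 74° · sin 80° = 3.4344
apparent dip = arctan 3.4344 = 73.77°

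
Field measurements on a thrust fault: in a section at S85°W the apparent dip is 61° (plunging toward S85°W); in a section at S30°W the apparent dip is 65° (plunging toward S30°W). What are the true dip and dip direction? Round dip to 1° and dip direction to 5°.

The two traces are lines in the plane: v₁ = (sin 265°·cos 61°, cos 265°·cos 61°, −sin 61°), v₂ = (sin 210°·cos 65°, cos 210°·cos 65°, −sin 65°).
The plane normal is n = v₁ × v₂ ∝ (-0.282, -0.253, 0.168).
True dip = arccos(n_z / |n|) = arccos(0.4052) = 66.1°.
Dip direction = atan2(-0.282, -0.253) = 228° (azimuth of n's horizontal projection).

true dip 66°, dip direction 230°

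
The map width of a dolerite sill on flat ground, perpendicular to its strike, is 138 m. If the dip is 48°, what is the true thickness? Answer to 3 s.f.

True thickness t = w · sin(dip) = 138 × sin 48°
t = 138 × 0.7431 = 102.554 m

103 m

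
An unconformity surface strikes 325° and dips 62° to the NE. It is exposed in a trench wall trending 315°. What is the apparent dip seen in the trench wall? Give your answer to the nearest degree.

18°

Angle between strike (325°) and section (315°): β = 10°.
tan α = tan 62° × sin 10° = 1.8807 × 0.1736 = 0.3266
apparent dip = arctan 0.3266 = 18.09°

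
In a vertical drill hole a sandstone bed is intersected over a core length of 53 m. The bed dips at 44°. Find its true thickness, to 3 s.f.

True thickness t = h · cos(dip) = 53 × cos 44°
t = 53 × 0.7193 = 38.125 m

38.1 m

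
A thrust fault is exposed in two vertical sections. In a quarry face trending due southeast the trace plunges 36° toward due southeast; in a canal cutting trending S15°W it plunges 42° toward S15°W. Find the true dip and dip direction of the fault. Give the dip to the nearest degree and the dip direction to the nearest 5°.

true dip 44°, dip direction 175°

The two traces are lines in the plane: v₁ = (sin 135°·cos 36°, cos 135°·cos 36°, −sin 36°), v₂ = (sin 195°·cos 42°, cos 195°·cos 42°, −sin 42°).
n = v₁ × v₂ = (0.039, -0.496, 0.521) (taken with n_z > 0).
True dip = arccos(n_z / |n|) = arccos(0.7231) = 43.7°.
Dip direction = azimuth of (n_x, n_y) = atan2(0.039, -0.496) = 175°.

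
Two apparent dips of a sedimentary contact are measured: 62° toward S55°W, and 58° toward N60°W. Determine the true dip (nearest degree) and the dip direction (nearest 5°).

true dip 64°, dip direction 260°

The two traces are lines in the plane: v₁ = (sin 235°·cos 62°, cos 235°·cos 62°, −sin 62°), v₂ = (sin 300°·cos 58°, cos 300°·cos 58°, −sin 58°).
The plane normal is n = v₁ × v₂ ∝ (-0.462, -0.079, 0.225).
True dip = arccos(n_z / |n|) = arccos(0.4333) = 64.3°.
Dip direction = azimuth of (n_x, n_y) = atan2(-0.462, -0.079) = 260°.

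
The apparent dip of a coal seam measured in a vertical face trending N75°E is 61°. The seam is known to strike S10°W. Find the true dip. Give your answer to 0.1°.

63.3°

β = acute angle between strike S10°W and section N75°E = 65°.
tan δ = tan α / sin β = tan 61° / sin 65° = 1.8040 / 0.9063 = 1.9905
true dip = arctan 1.9905 = 63.33°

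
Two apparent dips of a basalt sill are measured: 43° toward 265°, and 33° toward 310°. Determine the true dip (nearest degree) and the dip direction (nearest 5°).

Represent each trace as a vector plunging at its apparent dip toward its trend (east-north-up frame): v₁ = (-0.729, -0.064, -0.682), v₂ = (-0.642, 0.539, -0.545).
Cross product v₁ × v₂ gives the pole to the plane: n ∝ (-0.402, -0.041, 0.434).
tan δ = √(n_x²+n_y²)/n_z = 0.404/0.434, so δ = 43.0°.
Dip direction = azimuth of (n_x, n_y) = atan2(-0.402, -0.041) = 264°.

true dip 43°, dip direction 265°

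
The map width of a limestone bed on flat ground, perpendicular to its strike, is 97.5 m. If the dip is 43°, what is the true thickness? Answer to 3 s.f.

66.5 m

True thickness t = w · sin(dip) = 97.5 × sin 43°
t = 97.5 × 0.6820 = 66.495 m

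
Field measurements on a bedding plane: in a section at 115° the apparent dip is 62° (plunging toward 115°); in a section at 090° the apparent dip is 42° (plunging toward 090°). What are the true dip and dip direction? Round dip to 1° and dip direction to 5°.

Each apparent-dip line lies in the plane. As unit vectors (x east, y north, z up), v₁ plunges 62°→115° and v₂ plunges 42°→090°.
The plane normal is n = v₁ × v₂ ∝ (0.133, -0.371, 0.147).
tan δ = √(n_x²+n_y²)/n_z = 0.394/0.147, so δ = 69.5°.
Dip direction = azimuth of (n_x, n_y) = atan2(0.133, -0.371) = 160°.

true dip 70°, dip direction 160°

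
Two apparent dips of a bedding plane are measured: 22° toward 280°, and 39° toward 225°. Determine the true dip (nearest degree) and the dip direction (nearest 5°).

true dip 39°, dip direction 220°

Each apparent-dip line lies in the plane. As unit vectors (x east, y north, z up), v₁ plunges 22°→280° and v₂ plunges 39°→225°.
Cross product v₁ × v₂ gives the pole to the plane: n ∝ (-0.307, -0.369, 0.590).
Dip δ = arctan(|n_h|/n_z) = arctan(0.480/0.590) = 39.1°.
The horizontal component of n points toward azimuth atan2(n_x, n_y) = 220°, the dip direction.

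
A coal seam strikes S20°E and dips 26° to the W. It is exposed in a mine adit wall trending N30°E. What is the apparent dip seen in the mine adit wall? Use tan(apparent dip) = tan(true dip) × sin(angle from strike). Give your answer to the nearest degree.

The section lies 50° from the strike.
tan(apparent dip) = tan 26° · sin 50° = 0.3736
α = arctan(0.3736) = 20.49°

20°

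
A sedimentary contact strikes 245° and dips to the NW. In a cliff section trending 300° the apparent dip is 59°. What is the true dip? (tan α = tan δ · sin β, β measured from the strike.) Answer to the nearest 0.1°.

63.8°

The section is 55° from the strike.
tan(true dip) = tan 59° / sin 55° = 2.0317
δ = arctan(2.0317) = 63.79°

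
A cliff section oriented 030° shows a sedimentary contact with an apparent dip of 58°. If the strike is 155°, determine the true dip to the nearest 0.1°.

62.9°

β = acute angle between strike 155° and section 030° = 55°.
tan(true dip) = tan 58° / sin 55° = 1.9536
true dip = arctan 1.9536 = 62.89°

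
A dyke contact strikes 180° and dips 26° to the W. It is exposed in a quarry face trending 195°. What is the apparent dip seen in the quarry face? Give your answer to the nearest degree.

7°

Angle between strike (180°) and section (195°): β = 15°.
tan(apparent dip) = tan 26° · sin 15° = 0.1262
α = arctan(0.1262) = 7.19°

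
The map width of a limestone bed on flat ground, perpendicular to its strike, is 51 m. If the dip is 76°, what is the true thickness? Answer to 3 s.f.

True thickness t = w · sin(dip) = 51 × sin 76°
t = 51 × 0.9703 = 49.485 m

49.5 m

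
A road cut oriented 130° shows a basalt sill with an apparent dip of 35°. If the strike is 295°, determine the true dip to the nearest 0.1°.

69.7°

β = acute angle between strike 295° and section 130° = 15°.
tan(true dip) = tan 35° / sin 15° = 2.7054
true dip = arctan 2.7054 = 69.71°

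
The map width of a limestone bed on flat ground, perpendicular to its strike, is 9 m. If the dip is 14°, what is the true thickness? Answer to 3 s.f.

True thickness t = w · sin(dip) = 9 × sin 14°
t = 9 × 0.2419 = 2.177 m

2.18 m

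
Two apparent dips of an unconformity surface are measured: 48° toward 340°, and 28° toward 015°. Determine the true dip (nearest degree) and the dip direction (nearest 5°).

true dip 52°, dip direction 310°

Represent each trace as a vector plunging at its apparent dip toward its trend (east-north-up frame): v₁ = (-0.229, 0.629, -0.743), v₂ = (0.229, 0.853, -0.469).
Cross product v₁ × v₂ gives the pole to the plane: n ∝ (-0.339, 0.277, 0.339).
Dip δ = arctan(|n_h|/n_z) = arctan(0.438/0.339) = 52.2°.
The horizontal component of n points toward azimuth atan2(n_x, n_y) = 309°, the dip direction.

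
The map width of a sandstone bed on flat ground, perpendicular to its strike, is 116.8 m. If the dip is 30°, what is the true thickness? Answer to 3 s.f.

58.4 m

True thickness t = w · sin(dip) = 116.8 × sin 30°
t = 116.8 × 0.5000 = 58.400 m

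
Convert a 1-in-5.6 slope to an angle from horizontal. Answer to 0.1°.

tan θ = 1/5.6 = 0.1786
θ = arctan(0.1786) = 10.12°

10.1°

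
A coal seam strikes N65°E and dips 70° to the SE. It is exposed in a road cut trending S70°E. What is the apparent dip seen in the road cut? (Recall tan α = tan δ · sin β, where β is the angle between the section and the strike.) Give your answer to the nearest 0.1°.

The section lies 45° from the strike.
tan(apparent dip) = tan 70° · sin 45° = 1.9428
α = arctan(1.9428) = 62.76°

62.8°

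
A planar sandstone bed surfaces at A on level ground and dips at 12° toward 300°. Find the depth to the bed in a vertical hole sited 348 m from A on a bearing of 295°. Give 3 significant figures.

The hole lies 5° from the dip direction, so the down-dip offset is 348 × cos 5° = 346.68 m.
Depth = down-dip offset × tan(dip) = 346.68 × tan 12° = 346.68 × 0.2126
Depth = 73.69 m

73.7 m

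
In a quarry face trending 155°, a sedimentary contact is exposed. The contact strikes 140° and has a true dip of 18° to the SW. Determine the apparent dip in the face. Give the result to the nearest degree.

5°

The section lies 15° from the strike.
tan(apparent dip) = tan 18° · sin 15° = 0.0841
α = arctan(0.0841) = 4.81°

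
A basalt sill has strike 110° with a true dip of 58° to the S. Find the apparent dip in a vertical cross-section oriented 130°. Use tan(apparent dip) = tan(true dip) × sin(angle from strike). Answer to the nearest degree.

The section lies 20° from the strike.
tan(apparent dip) = tan 58° · sin 20° = 0.5473
apparent dip = arctan 0.5473 = 28.69°

29°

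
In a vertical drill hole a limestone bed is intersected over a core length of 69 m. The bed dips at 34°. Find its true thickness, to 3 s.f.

True thickness t = h · cos(dip) = 69 × cos 34°
t = 69 × 0.8290 = 57.204 m

57.2 m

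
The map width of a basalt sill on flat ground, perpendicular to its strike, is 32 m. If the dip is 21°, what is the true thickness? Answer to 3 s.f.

11.5 m

True thickness t = w · sin(dip) = 32 × sin 21°
t = 32 × 0.3584 = 11.468 m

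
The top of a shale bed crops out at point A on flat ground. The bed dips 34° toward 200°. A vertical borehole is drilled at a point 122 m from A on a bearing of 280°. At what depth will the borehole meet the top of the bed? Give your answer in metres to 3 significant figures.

14.3 m

The hole lies 80° from the dip direction, so the down-dip offset is 122 × cos 80° = 21.19 m.
Depth = down-dip offset × tan(dip) = 21.19 × tan 34° = 21.19 × 0.6745
Depth = 14.29 m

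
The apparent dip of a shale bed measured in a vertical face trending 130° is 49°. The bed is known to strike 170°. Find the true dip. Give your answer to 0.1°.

60.8°

The section is 40° from the strike.
tan δ = tan α / sin β = tan 49° / sin 40° = 1.1504 / 0.6428 = 1.7897
true dip = arctan 1.7897 = 60.80°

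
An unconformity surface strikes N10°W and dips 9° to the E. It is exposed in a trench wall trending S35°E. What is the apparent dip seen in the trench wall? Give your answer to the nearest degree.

Angle between strike (N10°W) and section (S35°E): β = 25°.
tan α = tan 9° × sin 25° = 0.1584 × 0.4226 = 0.0669
α = arctan(0.0669) = 3.83°

4°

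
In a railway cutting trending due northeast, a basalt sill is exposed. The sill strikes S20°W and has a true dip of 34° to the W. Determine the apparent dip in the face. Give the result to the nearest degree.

16°

The strike is S20°W and the section trends due northeast; the acute angle between them is β = 25°.
tan(apparent dip) = tan 34° · sin 25° = 0.2851
apparent dip = arctan 0.2851 = 15.91°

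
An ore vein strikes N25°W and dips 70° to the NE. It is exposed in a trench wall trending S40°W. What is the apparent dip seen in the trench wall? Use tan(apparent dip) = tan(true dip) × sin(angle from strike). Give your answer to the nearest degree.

The section lies 65° from the strike.
tan α = tan 70° × sin 65° = 2.7475 × 0.9063 = 2.4901
apparent dip = arctan 2.4901 = 68.12°

68°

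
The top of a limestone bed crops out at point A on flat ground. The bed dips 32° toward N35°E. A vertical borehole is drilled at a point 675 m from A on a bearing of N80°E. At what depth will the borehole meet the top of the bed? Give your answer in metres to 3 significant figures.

298 m

The hole lies 45° from the dip direction, so the down-dip offset is 675 × cos 45° = 477.30 m.
Depth = down-dip offset × tan(dip) = 477.30 × tan 32° = 477.30 × 0.6249
Depth = 298.25 m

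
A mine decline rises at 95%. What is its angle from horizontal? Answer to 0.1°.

tan θ = 95/100 = 0.9500
θ = arctan(0.9500) = 43.53°

43.5°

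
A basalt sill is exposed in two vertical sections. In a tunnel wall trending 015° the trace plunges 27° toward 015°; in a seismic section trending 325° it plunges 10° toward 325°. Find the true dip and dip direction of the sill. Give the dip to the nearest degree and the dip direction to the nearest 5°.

true dip 29°, dip direction 035°

Represent each trace as a vector plunging at its apparent dip toward its trend (east-north-up frame): v₁ = (0.231, 0.861, -0.454), v₂ = (-0.565, 0.807, -0.174).
The plane normal is n = v₁ × v₂ ∝ (0.217, 0.296, 0.672).
tan δ = √(n_x²+n_y²)/n_z = 0.367/0.672, so δ = 28.7°.
Dip direction = azimuth of (n_x, n_y) = atan2(0.217, 0.296) = 36°.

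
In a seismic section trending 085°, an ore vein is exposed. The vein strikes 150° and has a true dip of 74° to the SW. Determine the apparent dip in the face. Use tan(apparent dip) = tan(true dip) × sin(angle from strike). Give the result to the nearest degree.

The section lies 65° from the strike.
tan α = tan 74° × sin 65° = 3.4874 × 0.9063 = 3.1607
α = arctan(3.1607) = 72.44°

72°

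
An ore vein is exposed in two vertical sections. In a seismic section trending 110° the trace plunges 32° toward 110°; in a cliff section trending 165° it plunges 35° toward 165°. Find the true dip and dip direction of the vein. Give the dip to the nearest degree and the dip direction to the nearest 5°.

true dip 37°, dip direction 145°

Represent each trace as a vector plunging at its apparent dip toward its trend (east-north-up frame): v₁ = (0.797, -0.290, -0.530), v₂ = (0.212, -0.791, -0.574).
n = v₁ × v₂ = (0.253, -0.345, 0.569) (taken with n_z > 0).
Dip δ = arctan(|n_h|/n_z) = arctan(0.428/0.569) = 36.9°.
The horizontal component of n points toward azimuth atan2(n_x, n_y) = 144°, the dip direction.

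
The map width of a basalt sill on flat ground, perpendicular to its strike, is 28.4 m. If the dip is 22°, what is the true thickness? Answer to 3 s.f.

True thickness t = w · sin(dip) = 28.4 × sin 22°
t = 28.4 × 0.3746 = 10.639 m

10.6 m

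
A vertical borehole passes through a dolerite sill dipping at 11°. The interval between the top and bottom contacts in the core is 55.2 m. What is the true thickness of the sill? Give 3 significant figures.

True thickness t = h · cos(dip) = 55.2 × cos 11°
t = 55.2 × 0.9816 = 54.186 m

54.2 m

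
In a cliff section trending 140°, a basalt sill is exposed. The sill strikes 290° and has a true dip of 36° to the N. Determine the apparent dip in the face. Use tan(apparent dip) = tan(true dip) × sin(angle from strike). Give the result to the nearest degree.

The section lies 30° from the strike.
tan(apparent dip) = tan 36° · sin 30° = 0.3633
α = arctan(0.3633) = 19.96°

20°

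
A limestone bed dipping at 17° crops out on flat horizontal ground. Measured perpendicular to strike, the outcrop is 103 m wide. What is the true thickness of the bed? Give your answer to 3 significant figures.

True thickness t = w · sin(dip) = 103 × sin 17°
t = 103 × 0.2924 = 30.114 m

30.1 m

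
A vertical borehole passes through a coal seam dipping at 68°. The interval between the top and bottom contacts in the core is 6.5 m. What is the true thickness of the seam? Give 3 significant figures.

True thickness t = h · cos(dip) = 6.5 × cos 68°
t = 6.5 × 0.3746 = 2.435 m

2.43 m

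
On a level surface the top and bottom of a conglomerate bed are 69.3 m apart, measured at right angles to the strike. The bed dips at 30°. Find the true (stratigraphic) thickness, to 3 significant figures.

34.6 m

True thickness t = w · sin(dip) = 69.3 × sin 30°
t = 69.3 × 0.5000 = 34.650 m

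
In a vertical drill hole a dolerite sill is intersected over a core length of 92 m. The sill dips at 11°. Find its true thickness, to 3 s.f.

90.3 m

True thickness t = h · cos(dip) = 92 × cos 11°
t = 92 × 0.9816 = 90.310 m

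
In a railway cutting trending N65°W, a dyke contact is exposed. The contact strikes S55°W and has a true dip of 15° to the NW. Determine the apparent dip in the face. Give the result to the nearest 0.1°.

The section lies 60° from the strike.
tan(apparent dip) = tan 15° · sin 60° = 0.2321
apparent dip = arctan 0.2321 = 13.06°

13.1°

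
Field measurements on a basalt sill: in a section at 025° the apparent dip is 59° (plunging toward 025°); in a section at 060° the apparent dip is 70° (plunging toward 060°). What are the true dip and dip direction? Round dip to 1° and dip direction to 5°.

true dip 71°, dip direction 080°

Each apparent-dip line lies in the plane. As unit vectors (x east, y north, z up), v₁ plunges 59°→025° and v₂ plunges 70°→060°.
The plane normal is n = v₁ × v₂ ∝ (0.292, 0.049, 0.101).
tan δ = √(n_x²+n_y²)/n_z = 0.296/0.101, so δ = 71.2°.
Dip direction = atan2(0.292, 0.049) = 80° (azimuth of n's horizontal projection).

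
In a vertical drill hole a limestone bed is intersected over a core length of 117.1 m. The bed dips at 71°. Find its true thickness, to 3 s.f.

True thickness t = h · cos(dip) = 117.1 × cos 71°
t = 117.1 × 0.3256 = 38.124 m

38.1 m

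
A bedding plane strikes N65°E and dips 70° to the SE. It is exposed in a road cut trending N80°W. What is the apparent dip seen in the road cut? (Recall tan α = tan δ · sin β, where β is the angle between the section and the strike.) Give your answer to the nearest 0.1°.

57.6°

Angle between strike (N65°E) and section (N80°W): β = 35°.
tan α = tan 70° × sin 35° = 2.7475 × 0.5736 = 1.5759
α = arctan(1.5759) = 57.60°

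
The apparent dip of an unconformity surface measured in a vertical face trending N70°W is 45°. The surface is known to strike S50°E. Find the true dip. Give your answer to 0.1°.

71.1°

The section is 20° from the strike.
tan δ = tan α / sin β = tan 45° / sin 20° = 1.0000 / 0.3420 = 2.9238
true dip = arctan 2.9238 = 71.12°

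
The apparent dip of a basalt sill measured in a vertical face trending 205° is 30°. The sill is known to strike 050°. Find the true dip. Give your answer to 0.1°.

53.8°

The section is 25° from the strike.
tan δ = tan α / sin β = tan 30° / sin 25° = 0.5774 / 0.4226 = 1.3661
δ = arctan(1.3661) = 53.80°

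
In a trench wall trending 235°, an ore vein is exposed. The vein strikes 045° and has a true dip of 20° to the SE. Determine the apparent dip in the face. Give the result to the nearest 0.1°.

3.6°

Angle between strike (045°) and section (235°): β = 10°.
tan(apparent dip) = tan 20° · sin 10° = 0.0632
apparent dip = arctan 0.0632 = 3.62°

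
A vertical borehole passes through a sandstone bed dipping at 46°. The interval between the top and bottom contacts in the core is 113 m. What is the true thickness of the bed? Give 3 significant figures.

True thickness t = h · cos(dip) = 113 × cos 46°
t = 113 × 0.6947 = 78.496 m

78.5 m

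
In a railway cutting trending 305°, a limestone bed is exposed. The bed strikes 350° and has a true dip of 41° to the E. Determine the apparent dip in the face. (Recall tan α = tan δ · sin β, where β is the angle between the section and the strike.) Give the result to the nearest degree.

Angle between strike (350°) and section (305°): β = 45°.
tan α = tan 41° × sin 45° = 0.8693 × 0.7071 = 0.6147
α = arctan(0.6147) = 31.58°

32°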